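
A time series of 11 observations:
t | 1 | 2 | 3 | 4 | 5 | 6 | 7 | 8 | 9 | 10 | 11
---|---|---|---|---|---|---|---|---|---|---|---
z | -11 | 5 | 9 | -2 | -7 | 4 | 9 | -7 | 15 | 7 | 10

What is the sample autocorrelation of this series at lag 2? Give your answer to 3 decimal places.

-0.160

Mean z̄ = (-11 + 5 + 9 − 2 − 7 + 4 + 9 − 7 + 15 + 7 + 10)/11 = 2.9091
Numerator Σ_{t=1}^{9}(z_t−z̄)(z_{t+2}−z̄) = -113.0165
Denominator Σ(z_t−z̄)² = 706.9091
r_2 = -113.0165 / 706.9091 = -0.160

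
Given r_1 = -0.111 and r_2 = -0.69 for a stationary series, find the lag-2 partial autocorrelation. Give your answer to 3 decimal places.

-0.711

φ_{22} = (r_2 − r_1²) / (1 − r_1²)
r_1² = (-0.111)² = 0.012321
Numerator = -0.69 − 0.0123 = -0.7023; denominator = 1 − 0.0123 = 0.9877
φ_{22} = -0.7023 / 0.9877 = -0.711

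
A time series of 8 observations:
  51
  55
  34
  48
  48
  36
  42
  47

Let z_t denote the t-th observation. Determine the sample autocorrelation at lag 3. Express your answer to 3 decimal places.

0.388

Mean z̄ = (51 + 55 + 34 + 48 + 48 + 36 + 42 + 47)/8 = 45.1250
Deviations from mean: 5.8750, 9.8750, -11.1250, 2.8750, 2.8750, -9.1250, -3.1250, 1.8750
Numerator Σ_{t=1}^{5}(z_t−z̄)(z_{t+3}−z̄) = 143.2031
Denominator Σ(z_t−z̄)² = 368.8750
r_3 = 143.2031 / 368.8750 = 0.388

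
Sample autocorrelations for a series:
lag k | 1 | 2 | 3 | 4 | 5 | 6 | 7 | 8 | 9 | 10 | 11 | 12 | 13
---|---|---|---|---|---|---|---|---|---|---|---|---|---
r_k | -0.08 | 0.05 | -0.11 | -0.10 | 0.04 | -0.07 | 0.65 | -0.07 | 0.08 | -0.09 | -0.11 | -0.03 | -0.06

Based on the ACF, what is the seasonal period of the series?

The largest autocorrelation is r_7 = 0.65; the remaining lags stay at or below 0.08.
The dominant spike at lag 7 indicates a seasonal period of 7.

7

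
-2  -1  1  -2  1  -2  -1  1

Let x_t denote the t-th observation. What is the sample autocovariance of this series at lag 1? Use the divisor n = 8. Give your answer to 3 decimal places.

Mean x̄ = (-2 − 1 + 1 − 2 + 1 − 2 − 1 + 1)/8 = -0.6250
Deviations: -1.3750, -0.3750, 1.6250, -1.3750, 1.6250, -1.3750, -0.3750, 1.6250
Σ_{t=1}^{7}(x_t−x̄)(x_{t+1}−x̄) = -6.8906
γ_1 = -6.8906 / 8 = -0.861

-0.861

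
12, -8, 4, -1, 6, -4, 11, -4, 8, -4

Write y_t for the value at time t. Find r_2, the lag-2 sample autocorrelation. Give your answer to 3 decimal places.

Mean ȳ = (12 − 8 + 4 − 1 + 6 − 4 + 11 − 4 + 8 − 4)/10 = 2.0000
Numerator Σ_{t=1}^{8}(y_t−ȳ)(y_{t+2}−ȳ) = 238.0000
Denominator Σ(y_t−ȳ)² = 454.0000
r_2 = 238.0000 / 454.0000 = 0.524

0.524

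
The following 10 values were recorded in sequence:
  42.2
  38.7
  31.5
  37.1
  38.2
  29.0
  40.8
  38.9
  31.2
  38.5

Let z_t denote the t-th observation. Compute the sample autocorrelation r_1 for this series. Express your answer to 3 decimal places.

Mean z̄ = (42.2 + 38.7 + 31.5 + 37.1 + 38.2 + 29.0 + 40.8 + 38.9 + 31.2 + 38.5)/10 = 36.6100
Numerator Σ_{t=1}^{9}(z_t−z̄)(z_{t+1}−z̄) = -57.7261
Denominator Σ(z_t−z̄)² = 178.0490
r_1 = -57.7261 / 178.0490 = -0.324

-0.324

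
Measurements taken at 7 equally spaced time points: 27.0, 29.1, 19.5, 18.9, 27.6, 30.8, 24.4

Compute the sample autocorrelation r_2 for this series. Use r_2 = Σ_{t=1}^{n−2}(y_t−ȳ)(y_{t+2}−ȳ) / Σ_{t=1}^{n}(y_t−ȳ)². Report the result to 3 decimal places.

Mean ȳ = (27.0 + 29.1 + 19.5 + 18.9 + 27.6 + 30.8 + 24.4)/7 = 25.3286
Σ(y_t−ȳ)(y_{t+2}−ȳ) = (-9.7420) + (-24.2449) + (-13.2392) + (-35.1735) + (-2.1092) = -84.5088
Denominator Σ(y_t−ȳ)² = 128.2743
r_2 = -84.5088 / 128.2743 = -0.659

-0.659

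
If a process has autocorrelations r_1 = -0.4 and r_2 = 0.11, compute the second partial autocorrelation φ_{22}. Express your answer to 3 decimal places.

φ_{22} = (r_2 − r_1²) / (1 − r_1²)
r_1² = (-0.4)² = 0.16
Numerator = 0.11 − 0.1600 = -0.0500; denominator = 1 − 0.1600 = 0.8400
φ_{22} = -0.0500 / 0.8400 = -0.060

-0.060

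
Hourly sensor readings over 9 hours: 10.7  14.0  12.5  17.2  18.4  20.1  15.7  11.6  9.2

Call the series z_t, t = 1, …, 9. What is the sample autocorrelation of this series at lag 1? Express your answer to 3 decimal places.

Mean z̄ = (10.7 + 14.0 + 12.5 + 17.2 + 18.4 + 20.1 + 15.7 + 11.6 + 9.2)/9 = 14.3778
Numerator Σ_{t=1}^{8}(z_t−z̄)(z_{t+1}−z̄) = 49.4428
Denominator Σ(z_t−z̄)² = 110.3556
r_1 = 49.4428 / 110.3556 = 0.448

0.448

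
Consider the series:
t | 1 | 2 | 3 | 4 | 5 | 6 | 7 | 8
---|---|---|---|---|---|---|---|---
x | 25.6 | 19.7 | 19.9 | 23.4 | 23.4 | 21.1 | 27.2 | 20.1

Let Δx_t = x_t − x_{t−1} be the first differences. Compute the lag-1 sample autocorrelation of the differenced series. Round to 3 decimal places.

-0.387

First differences Δx: -5.9, 0.2, 3.5, 0.0, -2.3, 6.1, -7.1
Mean of differences = -0.7857
Numerator Σ(Δx_t−Δx̄)(Δx_{t+1}−Δx̄) = -52.5445
Denominator Σ(Δx_t−Δx̄)² = 135.6886
r_1(Δx) = -52.5445 / 135.6886 = -0.387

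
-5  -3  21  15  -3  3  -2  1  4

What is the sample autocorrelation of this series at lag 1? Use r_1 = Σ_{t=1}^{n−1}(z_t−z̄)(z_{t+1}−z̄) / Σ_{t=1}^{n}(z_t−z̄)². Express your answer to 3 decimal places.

0.137

Mean z̄ = (-5 − 3 + 21 + 15 − 3 + 3 − 2 + 1 + 4)/9 = 3.4444
Numerator Σ_{t=1}^{8}(z_t−z̄)(z_{t+1}−z̄) = 86.9136
Denominator Σ(z_t−z̄)² = 632.2222
r_1 = 86.9136 / 632.2222 = 0.137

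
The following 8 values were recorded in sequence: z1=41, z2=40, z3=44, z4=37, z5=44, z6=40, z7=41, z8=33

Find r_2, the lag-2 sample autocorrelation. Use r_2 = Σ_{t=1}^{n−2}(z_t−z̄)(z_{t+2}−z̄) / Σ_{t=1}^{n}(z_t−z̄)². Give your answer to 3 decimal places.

0.261

Mean z̄ = (41 + 40 + 44 + 37 + 44 + 40 + 41 + 33)/8 = 40.0000
Numerator Σ_{t=1}^{6}(z_t−z̄)(z_{t+2}−z̄) = 24.0000
Denominator Σ(z_t−z̄)² = 92.0000
r_2 = 24.0000 / 92.0000 = 0.261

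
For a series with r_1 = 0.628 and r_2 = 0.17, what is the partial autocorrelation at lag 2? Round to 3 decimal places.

φ_{22} = (r_2 − r_1²) / (1 − r_1²)
r_1² = (0.628)² = 0.394384
Numerator = 0.17 − 0.3944 = -0.2244; denominator = 1 − 0.3944 = 0.6056
φ_{22} = -0.2244 / 0.6056 = -0.371

-0.371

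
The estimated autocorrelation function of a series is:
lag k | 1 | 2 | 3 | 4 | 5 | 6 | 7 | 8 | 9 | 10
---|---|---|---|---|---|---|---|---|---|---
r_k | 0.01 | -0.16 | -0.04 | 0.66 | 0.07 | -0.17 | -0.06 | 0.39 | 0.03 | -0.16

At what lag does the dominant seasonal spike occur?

The largest autocorrelation is r_4 = 0.66, with a weaker echo at lag 8 (0.39); the remaining lags stay at or below 0.07.
The dominant spike at lag 4 indicates a seasonal period of 4.

4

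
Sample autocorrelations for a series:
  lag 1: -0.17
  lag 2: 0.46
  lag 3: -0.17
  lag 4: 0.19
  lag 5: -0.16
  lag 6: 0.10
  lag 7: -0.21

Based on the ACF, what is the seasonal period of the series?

2

The largest autocorrelation is r_2 = 0.46, with a weaker echo at lag 4 (0.19); the remaining lags stay at or below 0.10.
The dominant spike at lag 2 indicates a seasonal period of 2.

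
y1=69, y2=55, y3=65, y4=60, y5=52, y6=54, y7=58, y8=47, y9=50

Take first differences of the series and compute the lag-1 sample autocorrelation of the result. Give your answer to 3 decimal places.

First differences Δy: -14, 10, -5, -8, 2, 4, -11, 3
Mean of differences = -2.3750
Numerator Σ(Δy_t−Δȳ)(Δy_{t+1}−Δȳ) = -259.6406
Denominator Σ(Δy_t−Δȳ)² = 489.8750
r_1(Δy) = -259.6406 / 489.8750 = -0.530

-0.530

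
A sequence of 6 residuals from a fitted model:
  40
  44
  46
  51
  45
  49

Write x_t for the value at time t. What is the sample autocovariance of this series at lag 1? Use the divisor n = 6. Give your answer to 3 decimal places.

0.718

Mean x̄ = (40 + 44 + 46 + 51 + 45 + 49)/6 = 45.8333
Deviations: -5.8333, -1.8333, 0.1667, 5.1667, -0.8333, 3.1667
Σ_{t=1}^{5}(x_t−x̄)(x_{t+1}−x̄) = 4.3056
γ_1 = 4.3056 / 6 = 0.718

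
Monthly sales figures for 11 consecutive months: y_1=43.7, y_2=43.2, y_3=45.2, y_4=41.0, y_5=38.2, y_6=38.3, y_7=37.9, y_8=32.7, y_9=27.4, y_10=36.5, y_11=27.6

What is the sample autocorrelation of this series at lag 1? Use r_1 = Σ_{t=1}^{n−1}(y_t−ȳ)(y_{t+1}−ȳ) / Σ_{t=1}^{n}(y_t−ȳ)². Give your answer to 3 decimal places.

Mean ȳ = (43.7 + 43.2 + 45.2 + 41.0 + 38.2 + 38.3 + 37.9 + 32.7 + 27.4 + 36.5 + 27.6)/11 = 37.4273
Numerator Σ_{t=1}^{10}(y_t−ȳ)(y_{t+1}−ȳ) = 176.2756
Denominator Σ(y_t−ȳ)² = 367.7618
r_1 = 176.2756 / 367.7618 = 0.479

0.479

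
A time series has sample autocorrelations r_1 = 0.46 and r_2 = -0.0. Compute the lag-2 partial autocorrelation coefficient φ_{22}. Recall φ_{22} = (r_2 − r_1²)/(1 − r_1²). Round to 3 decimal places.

φ_{22} = (r_2 − r_1²) / (1 − r_1²)
r_1² = (0.46)² = 0.2116
Numerator = -0.0 − 0.2116 = -0.2116; denominator = 1 − 0.2116 = 0.7884
φ_{22} = -0.2116 / 0.7884 = -0.268

-0.268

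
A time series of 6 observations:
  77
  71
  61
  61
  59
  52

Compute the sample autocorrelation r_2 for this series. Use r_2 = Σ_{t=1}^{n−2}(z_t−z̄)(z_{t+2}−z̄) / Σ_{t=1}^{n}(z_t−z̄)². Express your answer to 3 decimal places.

-0.031

Mean z̄ = (77 + 71 + 61 + 61 + 59 + 52)/6 = 63.5000
Deviations from mean: 13.5000, 7.5000, -2.5000, -2.5000, -4.5000, -11.5000
Σ(z_t−z̄)(z_{t+2}−z̄) = (-33.7500) + (-18.7500) + (11.2500) + (28.7500) = -12.5000
Denominator Σ(z_t−z̄)² = 403.5000
r_2 = -12.5000 / 403.5000 = -0.031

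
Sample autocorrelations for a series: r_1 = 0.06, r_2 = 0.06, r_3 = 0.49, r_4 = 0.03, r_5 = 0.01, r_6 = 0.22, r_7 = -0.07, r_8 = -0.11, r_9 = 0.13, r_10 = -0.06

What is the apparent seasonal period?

The largest autocorrelation is r_3 = 0.49, with a weaker echo at lag 6 (0.22); the remaining lags stay at or below 0.13.
The dominant spike at lag 3 indicates a seasonal period of 3.

3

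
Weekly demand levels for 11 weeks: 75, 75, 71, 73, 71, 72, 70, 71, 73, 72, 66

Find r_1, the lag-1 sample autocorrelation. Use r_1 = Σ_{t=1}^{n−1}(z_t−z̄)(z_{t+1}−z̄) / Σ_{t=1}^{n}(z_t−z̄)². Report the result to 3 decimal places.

Mean z̄ = (75 + 75 + 71 + 73 + 71 + 72 + 70 + 71 + 73 + 72 + 66)/11 = 71.7273
Numerator Σ_{t=1}^{10}(z_t−z̄)(z_{t+1}−z̄) = 4.9256
Denominator Σ(z_t−z̄)² = 62.1818
r_1 = 4.9256 / 62.1818 = 0.079

0.079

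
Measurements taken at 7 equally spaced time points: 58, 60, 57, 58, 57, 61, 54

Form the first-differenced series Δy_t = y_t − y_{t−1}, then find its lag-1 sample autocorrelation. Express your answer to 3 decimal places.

-0.540

First differences Δy: 2, -3, 1, -1, 4, -7
Mean of differences = -0.6667
Numerator Σ(Δy_t−Δȳ)(Δy_{t+1}−Δȳ) = -41.7778
Denominator Σ(Δy_t−Δȳ)² = 77.3333
r_1(Δy) = -41.7778 / 77.3333 = -0.540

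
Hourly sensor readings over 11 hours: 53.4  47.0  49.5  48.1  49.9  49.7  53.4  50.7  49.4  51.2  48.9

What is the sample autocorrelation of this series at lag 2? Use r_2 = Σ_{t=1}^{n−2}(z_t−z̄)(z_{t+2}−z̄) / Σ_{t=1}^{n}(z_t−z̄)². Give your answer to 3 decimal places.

0.087

Mean z̄ = (53.4 + 47.0 + 49.5 + 48.1 + 49.9 + 49.7 + 53.4 + 50.7 + 49.4 + 51.2 + 48.9)/11 = 50.1091
Numerator Σ_{t=1}^{9}(z_t−z̄)(z_{t+2}−z̄) = 3.4298
Denominator Σ(z_t−z̄)² = 39.4491
r_2 = 3.4298 / 39.4491 = 0.087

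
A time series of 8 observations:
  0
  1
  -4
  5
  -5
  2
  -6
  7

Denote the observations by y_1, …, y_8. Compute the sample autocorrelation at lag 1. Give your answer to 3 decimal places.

-0.724

Mean ȳ = (0 + 1 − 4 + 5 − 5 + 2 − 6 + 7)/8 = 0.0000
Deviations from mean: 0.0000, 1.0000, -4.0000, 5.0000, -5.0000, 2.0000, -6.0000, 7.0000
Σ(y_t−ȳ)(y_{t+1}−ȳ) = (0.0000) + (-4.0000) + (-20.0000) + (-25.0000) + (-10.0000) + (-12.0000) + (-42.0000) = -113.0000
Denominator Σ(y_t−ȳ)² = 156.0000
r_1 = -113.0000 / 156.0000 = -0.724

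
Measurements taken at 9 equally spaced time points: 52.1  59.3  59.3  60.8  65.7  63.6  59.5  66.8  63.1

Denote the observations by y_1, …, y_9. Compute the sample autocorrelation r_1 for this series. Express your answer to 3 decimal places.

Mean ȳ = (52.1 + 59.3 + 59.3 + 60.8 + 65.7 + 63.6 + 59.5 + 66.8 + 63.1)/9 = 61.1333
Numerator Σ_{t=1}^{8}(y_t−ȳ)(y_{t+1}−ȳ) = 28.1356
Denominator Σ(y_t−ȳ)² = 154.0200
r_1 = 28.1356 / 154.0200 = 0.183

0.183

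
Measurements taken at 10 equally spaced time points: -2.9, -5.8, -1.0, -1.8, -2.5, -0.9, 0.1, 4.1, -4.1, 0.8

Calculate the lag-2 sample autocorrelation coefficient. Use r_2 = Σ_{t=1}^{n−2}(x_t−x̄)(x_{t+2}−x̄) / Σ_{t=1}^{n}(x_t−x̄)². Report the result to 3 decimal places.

0.142

Mean x̄ = (-2.9 − 5.8 − 1.0 − 1.8 − 2.5 − 0.9 + 0.1 + 4.1 − 4.1 + 0.8)/10 = -1.4000
Numerator Σ_{t=1}^{8}(x_t−x̄)(x_{t+2}−x̄) = 9.6700
Denominator Σ(x_t−x̄)² = 68.0200
r_2 = 9.6700 / 68.0200 = 0.142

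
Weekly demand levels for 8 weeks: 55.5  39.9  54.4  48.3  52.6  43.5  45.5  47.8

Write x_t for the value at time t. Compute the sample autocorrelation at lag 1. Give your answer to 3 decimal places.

Mean x̄ = (55.5 + 39.9 + 54.4 + 48.3 + 52.6 + 43.5 + 45.5 + 47.8)/8 = 48.4375
Deviations from mean: 7.0625, -8.5375, 5.9625, -0.1375, 4.1625, -4.9375, -2.9375, -0.6375
Σ(x_t−x̄)(x_{t+1}−x̄) = (-60.2961) + (-50.9048) + (-0.8198) + (-0.5723) + (-20.5523) + (14.5039) + (1.8727) = -116.7689
Denominator Σ(x_t−x̄)² = 209.0788
r_1 = -116.7689 / 209.0788 = -0.558

-0.558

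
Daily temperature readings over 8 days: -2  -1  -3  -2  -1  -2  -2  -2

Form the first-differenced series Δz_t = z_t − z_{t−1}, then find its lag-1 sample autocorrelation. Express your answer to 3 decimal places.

First differences Δz: 1, -2, 1, 1, -1, 0, 0
Mean of differences = 0.0000
Numerator Σ(Δz_t−Δz̄)(Δz_{t+1}−Δz̄) = -4.0000
Denominator Σ(Δz_t−Δz̄)² = 8.0000
r_1(Δz) = -4.0000 / 8.0000 = -0.500

-0.500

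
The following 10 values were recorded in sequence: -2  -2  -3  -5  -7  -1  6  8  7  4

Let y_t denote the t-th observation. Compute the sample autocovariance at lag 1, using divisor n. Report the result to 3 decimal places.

19.125

Mean ȳ = (-2 − 2 − 3 − 5 − 7 − 1 + 6 + 8 + 7 + 4)/10 = 0.5000
Σ_{t=1}^{9}(y_t−ȳ)(y_{t+1}−ȳ) = 191.2500
γ_1 = 191.2500 / 10 = 19.125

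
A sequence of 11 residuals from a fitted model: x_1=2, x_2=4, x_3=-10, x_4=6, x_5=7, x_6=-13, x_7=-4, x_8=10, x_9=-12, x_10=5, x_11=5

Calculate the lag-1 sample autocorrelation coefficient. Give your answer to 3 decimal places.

Mean x̄ = (2 + 4 − 10 + 6 + 7 − 13 − 4 + 10 − 12 + 5 + 5)/11 = 0.0000
Numerator Σ_{t=1}^{10}(x_t−x̄)(x_{t+1}−x̄) = -284.0000
Denominator Σ(x_t−x̄)² = 684.0000
r_1 = -284.0000 / 684.0000 = -0.415

-0.415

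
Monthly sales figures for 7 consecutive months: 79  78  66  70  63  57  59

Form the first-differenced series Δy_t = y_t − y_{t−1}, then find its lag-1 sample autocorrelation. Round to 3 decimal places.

First differences Δy: -1, -12, 4, -7, -6, 2
Mean of differences = -3.3333
Numerator Σ(Δy_t−Δȳ)(Δy_{t+1}−Δȳ) = -115.1111
Denominator Σ(Δy_t−Δȳ)² = 183.3333
r_1(Δy) = -115.1111 / 183.3333 = -0.628

-0.628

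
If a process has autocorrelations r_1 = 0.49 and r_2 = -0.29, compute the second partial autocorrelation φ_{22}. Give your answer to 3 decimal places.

-0.698

φ_{22} = (r_2 − r_1²) / (1 − r_1²)
r_1² = (0.49)² = 0.2401
Numerator = -0.29 − 0.2401 = -0.5301; denominator = 1 − 0.2401 = 0.7599
φ_{22} = -0.5301 / 0.7599 = -0.698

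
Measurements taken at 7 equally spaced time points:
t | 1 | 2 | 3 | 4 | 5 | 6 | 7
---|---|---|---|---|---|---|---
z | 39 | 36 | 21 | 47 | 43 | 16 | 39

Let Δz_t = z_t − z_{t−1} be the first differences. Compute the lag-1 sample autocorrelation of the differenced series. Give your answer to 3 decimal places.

First differences Δz: -3, -15, 26, -4, -27, 23
Mean of differences = 0.0000
Numerator Σ(Δz_t−Δz̄)(Δz_{t+1}−Δz̄) = -962.0000
Denominator Σ(Δz_t−Δz̄)² = 2184.0000
r_1(Δz) = -962.0000 / 2184.0000 = -0.440

-0.440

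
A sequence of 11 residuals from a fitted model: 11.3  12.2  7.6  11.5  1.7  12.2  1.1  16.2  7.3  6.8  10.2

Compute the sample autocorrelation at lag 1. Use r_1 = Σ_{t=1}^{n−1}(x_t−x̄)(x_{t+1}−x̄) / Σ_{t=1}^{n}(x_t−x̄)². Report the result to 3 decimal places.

-0.645

Mean x̄ = (11.3 + 12.2 + 7.6 + 11.5 + 1.7 + 12.2 + 1.1 + 16.2 + 7.3 + 6.8 + 10.2)/11 = 8.9182
Numerator Σ_{t=1}^{10}(x_t−x̄)(x_{t+1}−x̄) = -135.8967
Denominator Σ(x_t−x̄)² = 210.6164
r_1 = -135.8967 / 210.6164 = -0.645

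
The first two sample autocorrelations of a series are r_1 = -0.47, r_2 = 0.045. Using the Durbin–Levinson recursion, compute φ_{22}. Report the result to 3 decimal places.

-0.226

φ_{22} = (r_2 − r_1²) / (1 − r_1²)
r_1² = (-0.47)² = 0.2209
Numerator = 0.045 − 0.2209 = -0.1759; denominator = 1 − 0.2209 = 0.7791
φ_{22} = -0.1759 / 0.7791 = -0.226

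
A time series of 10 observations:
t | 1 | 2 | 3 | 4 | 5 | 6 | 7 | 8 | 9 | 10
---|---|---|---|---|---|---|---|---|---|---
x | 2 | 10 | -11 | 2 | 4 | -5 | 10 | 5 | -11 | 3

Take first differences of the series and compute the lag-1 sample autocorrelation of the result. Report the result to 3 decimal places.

First differences Δx: 8, -21, 13, 2, -9, 15, -5, -16, 14
Mean of differences = 0.1111
Numerator Σ(Δx_t−Δx̄)(Δx_{t+1}−Δx̄) = -784.6790
Denominator Σ(Δx_t−Δx̄)² = 1460.8889
r_1(Δx) = -784.6790 / 1460.8889 = -0.537

-0.537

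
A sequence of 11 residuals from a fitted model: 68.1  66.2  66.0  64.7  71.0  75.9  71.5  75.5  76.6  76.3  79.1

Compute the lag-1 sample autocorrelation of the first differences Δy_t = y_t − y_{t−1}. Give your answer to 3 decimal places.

First differences Δy: -1.9, -0.2, -1.3, 6.3, 4.9, -4.4, 4.0, 1.1, -0.3, 2.8
Mean of differences = 1.1000
Numerator Σ(Δy_t−Δȳ)(Δy_{t+1}−Δȳ) = -24.9300
Denominator Σ(Δy_t−Δȳ)² = 101.4400
r_1(Δy) = -24.9300 / 101.4400 = -0.246

-0.246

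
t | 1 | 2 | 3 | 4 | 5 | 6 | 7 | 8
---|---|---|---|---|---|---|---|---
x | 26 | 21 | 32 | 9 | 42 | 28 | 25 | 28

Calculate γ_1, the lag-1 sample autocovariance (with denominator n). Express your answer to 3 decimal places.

Mean x̄ = (26 + 21 + 32 + 9 + 42 + 28 + 25 + 28)/8 = 26.3750
Deviations: -0.3750, -5.3750, 5.6250, -17.3750, 15.6250, 1.6250, -1.3750, 1.6250
Σ_{t=1}^{7}(x_t−x̄)(x_{t+1}−x̄) = -376.5156
γ_1 = -376.5156 / 8 = -47.064

-47.064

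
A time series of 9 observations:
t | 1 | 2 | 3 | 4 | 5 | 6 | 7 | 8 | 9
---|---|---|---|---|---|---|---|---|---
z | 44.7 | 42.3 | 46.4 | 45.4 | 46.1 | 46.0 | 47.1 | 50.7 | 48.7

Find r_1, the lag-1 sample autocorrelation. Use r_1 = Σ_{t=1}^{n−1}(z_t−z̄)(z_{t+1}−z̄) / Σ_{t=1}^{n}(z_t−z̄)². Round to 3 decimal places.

Mean z̄ = (44.7 + 42.3 + 46.4 + 45.4 + 46.1 + 46.0 + 47.1 + 50.7 + 48.7)/9 = 46.3778
Numerator Σ_{t=1}^{8}(z_t−z̄)(z_{t+1}−z̄) = 19.9917
Denominator Σ(z_t−z̄)² = 45.2156
r_1 = 19.9917 / 45.2156 = 0.442

0.442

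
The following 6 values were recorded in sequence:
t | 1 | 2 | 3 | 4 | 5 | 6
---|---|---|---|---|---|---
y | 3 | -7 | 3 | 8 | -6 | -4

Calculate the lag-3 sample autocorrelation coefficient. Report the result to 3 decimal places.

Mean ȳ = (3 − 7 + 3 + 8 − 6 − 4)/6 = -0.5000
Deviations from mean: 3.5000, -6.5000, 3.5000, 8.5000, -5.5000, -3.5000
Numerator Σ_{t=1}^{3}(y_t−ȳ)(y_{t+3}−ȳ) = 53.2500
Denominator Σ(y_t−ȳ)² = 181.5000
r_3 = 53.2500 / 181.5000 = 0.293

0.293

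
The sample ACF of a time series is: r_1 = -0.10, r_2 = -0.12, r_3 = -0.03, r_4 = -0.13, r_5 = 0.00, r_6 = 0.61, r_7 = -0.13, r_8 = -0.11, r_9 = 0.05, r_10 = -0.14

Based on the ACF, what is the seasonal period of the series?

6

The largest autocorrelation is r_6 = 0.61; the remaining lags stay at or below 0.05.
The dominant spike at lag 6 indicates a seasonal period of 6.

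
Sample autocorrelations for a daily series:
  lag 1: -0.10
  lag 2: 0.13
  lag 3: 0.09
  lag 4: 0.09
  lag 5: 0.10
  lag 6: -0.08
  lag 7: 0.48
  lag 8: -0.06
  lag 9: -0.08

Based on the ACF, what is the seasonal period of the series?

The largest autocorrelation is r_7 = 0.48; the remaining lags stay at or below 0.13.
The dominant spike at lag 7 indicates a seasonal period of 7.

7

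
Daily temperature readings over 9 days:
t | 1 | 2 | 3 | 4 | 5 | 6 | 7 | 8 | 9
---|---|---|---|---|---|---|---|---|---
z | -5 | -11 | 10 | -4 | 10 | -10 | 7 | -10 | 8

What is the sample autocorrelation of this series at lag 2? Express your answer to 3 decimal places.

0.545

Mean z̄ = (-5 − 11 + 10 − 4 + 10 − 10 + 7 − 10 + 8)/9 = -0.5556
Σ(z_t−z̄)(z_{t+2}−z̄) = (-46.9136) + (35.9753) + (111.4198) + (32.5309) + (79.7531) + (89.1975) + (64.6420) = 366.6049
Denominator Σ(z_t−z̄)² = 672.2222
r_2 = 366.6049 / 672.2222 = 0.545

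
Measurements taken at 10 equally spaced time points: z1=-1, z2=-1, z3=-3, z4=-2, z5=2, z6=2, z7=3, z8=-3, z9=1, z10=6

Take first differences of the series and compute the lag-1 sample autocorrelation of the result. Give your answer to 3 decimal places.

First differences Δz: 0, -2, 1, 4, 0, 1, -6, 4, 5
Mean of differences = 0.7778
Numerator Σ(Δz_t−Δz̄)(Δz_{t+1}−Δz̄) = -10.1605
Denominator Σ(Δz_t−Δz̄)² = 93.5556
r_1(Δz) = -10.1605 / 93.5556 = -0.109

-0.109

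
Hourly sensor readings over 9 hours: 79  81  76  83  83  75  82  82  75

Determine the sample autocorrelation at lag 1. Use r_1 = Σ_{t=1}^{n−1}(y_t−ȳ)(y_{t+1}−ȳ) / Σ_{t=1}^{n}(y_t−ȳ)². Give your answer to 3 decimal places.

Mean ȳ = (79 + 81 + 76 + 83 + 83 + 75 + 82 + 82 + 75)/9 = 79.5556
Numerator Σ_{t=1}^{8}(y_t−ȳ)(y_{t+1}−ȳ) = -38.3086
Denominator Σ(y_t−ȳ)² = 92.2222
r_1 = -38.3086 / 92.2222 = -0.415

-0.415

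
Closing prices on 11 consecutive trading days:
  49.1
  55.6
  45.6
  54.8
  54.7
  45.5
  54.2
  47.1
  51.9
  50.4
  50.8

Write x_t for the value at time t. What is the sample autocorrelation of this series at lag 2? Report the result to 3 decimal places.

0.179

Mean x̄ = (49.1 + 55.6 + 45.6 + 54.8 + 54.7 + 45.5 + 54.2 + 47.1 + 51.9 + 50.4 + 50.8)/11 = 50.8818
Numerator Σ_{t=1}^{9}(x_t−x̄)(x_{t+2}−x̄) = 24.7839
Denominator Σ(x_t−x̄)² = 138.8164
r_2 = 24.7839 / 138.8164 = 0.179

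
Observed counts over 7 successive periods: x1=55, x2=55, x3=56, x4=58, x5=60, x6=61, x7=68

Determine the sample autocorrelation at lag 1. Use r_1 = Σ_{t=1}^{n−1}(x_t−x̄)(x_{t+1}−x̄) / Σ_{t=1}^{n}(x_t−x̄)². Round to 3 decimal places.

Mean x̄ = (55 + 55 + 56 + 58 + 60 + 61 + 68)/7 = 59.0000
Deviations from mean: -4.0000, -4.0000, -3.0000, -1.0000, 1.0000, 2.0000, 9.0000
Σ(x_t−x̄)(x_{t+1}−x̄) = (16.0000) + (12.0000) + (3.0000) + (-1.0000) + (2.0000) + (18.0000) = 50.0000
Denominator Σ(x_t−x̄)² = 128.0000
r_1 = 50.0000 / 128.0000 = 0.391

0.391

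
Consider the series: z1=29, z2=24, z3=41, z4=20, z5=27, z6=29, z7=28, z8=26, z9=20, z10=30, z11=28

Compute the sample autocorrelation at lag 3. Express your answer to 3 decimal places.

Mean z̄ = (29 + 24 + 41 + 20 + 27 + 29 + 28 + 26 + 20 + 30 + 28)/11 = 27.4545
Numerator Σ_{t=1}^{8}(z_t−z̄)(z_{t+3}−z̄) = -3.3471
Denominator Σ(z_t−z̄)² = 320.7273
r_3 = -3.3471 / 320.7273 = -0.010

-0.010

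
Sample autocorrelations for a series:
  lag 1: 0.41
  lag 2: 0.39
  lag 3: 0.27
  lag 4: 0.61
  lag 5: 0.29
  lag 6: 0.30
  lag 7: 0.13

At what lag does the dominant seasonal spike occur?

The largest autocorrelation is r_4 = 0.61; the remaining lags stay at or below 0.41. The elevated value at lag 1 (0.41), dropping to 0.39 at lag 2, reflects decaying short-term dependence rather than seasonality.
The dominant spike at lag 4 indicates a seasonal period of 4.

4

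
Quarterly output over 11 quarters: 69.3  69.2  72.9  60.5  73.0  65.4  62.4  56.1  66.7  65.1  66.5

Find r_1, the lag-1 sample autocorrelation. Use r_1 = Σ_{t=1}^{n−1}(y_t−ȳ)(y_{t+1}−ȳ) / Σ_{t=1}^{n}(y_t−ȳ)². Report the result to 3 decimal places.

Mean ȳ = (69.3 + 69.2 + 72.9 + 60.5 + 73.0 + 65.4 + 62.4 + 56.1 + 66.7 + 65.1 + 66.5)/11 = 66.1000
Numerator Σ_{t=1}^{10}(y_t−ȳ)(y_{t+1}−ȳ) = -17.9600
Denominator Σ(y_t−ȳ)² = 260.7600
r_1 = -17.9600 / 260.7600 = -0.069

-0.069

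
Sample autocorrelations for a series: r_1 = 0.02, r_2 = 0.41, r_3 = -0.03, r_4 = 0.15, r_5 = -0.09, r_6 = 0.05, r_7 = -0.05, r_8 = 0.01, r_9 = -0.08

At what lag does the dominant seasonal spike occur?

The largest autocorrelation is r_2 = 0.41, with a weaker echo at lag 4 (0.15); the remaining lags stay at or below 0.05.
The dominant spike at lag 2 indicates a seasonal period of 2.

2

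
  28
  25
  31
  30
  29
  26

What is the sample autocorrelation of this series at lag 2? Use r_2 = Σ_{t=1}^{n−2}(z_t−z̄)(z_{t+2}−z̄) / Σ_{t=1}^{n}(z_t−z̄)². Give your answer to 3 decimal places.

Mean z̄ = (28 + 25 + 31 + 30 + 29 + 26)/6 = 28.1667
Deviations from mean: -0.1667, -3.1667, 2.8333, 1.8333, 0.8333, -2.1667
Σ(z_t−z̄)(z_{t+2}−z̄) = (-0.4722) + (-5.8056) + (2.3611) + (-3.9722) = -7.8889
Denominator Σ(z_t−z̄)² = 26.8333
r_2 = -7.8889 / 26.8333 = -0.294

-0.294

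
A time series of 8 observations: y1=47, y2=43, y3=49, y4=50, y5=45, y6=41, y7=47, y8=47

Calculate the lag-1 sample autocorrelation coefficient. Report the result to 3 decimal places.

-0.046

Mean ȳ = (47 + 43 + 49 + 50 + 45 + 41 + 47 + 47)/8 = 46.1250
Σ(y_t−ȳ)(y_{t+1}−ȳ) = (-2.7344) + (-8.9844) + (11.1406) + (-4.3594) + (5.7656) + (-4.4844) + (0.7656) = -2.8906
Denominator Σ(y_t−ȳ)² = 62.8750
r_1 = -2.8906 / 62.8750 = -0.046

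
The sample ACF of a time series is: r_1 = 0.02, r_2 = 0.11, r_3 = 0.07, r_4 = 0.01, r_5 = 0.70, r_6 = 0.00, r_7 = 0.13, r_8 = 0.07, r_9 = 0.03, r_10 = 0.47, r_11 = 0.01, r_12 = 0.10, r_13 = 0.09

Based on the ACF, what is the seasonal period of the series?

5

The largest autocorrelation is r_5 = 0.70, with a weaker echo at lag 10 (0.47); the remaining lags stay at or below 0.13.
The dominant spike at lag 5 indicates a seasonal period of 5.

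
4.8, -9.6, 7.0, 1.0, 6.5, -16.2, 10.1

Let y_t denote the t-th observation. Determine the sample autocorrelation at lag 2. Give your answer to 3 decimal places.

0.195

Mean ȳ = (4.8 − 9.6 + 7.0 + 1.0 + 6.5 − 16.2 + 10.1)/7 = 0.5143
Deviations from mean: 4.2857, -10.1143, 6.4857, 0.4857, 5.9857, -16.7143, 9.5857
Numerator Σ_{t=1}^{5}(y_t−ȳ)(y_{t+2}−ȳ) = 110.9639
Denominator Σ(y_t−ȳ)² = 570.0486
r_2 = 110.9639 / 570.0486 = 0.195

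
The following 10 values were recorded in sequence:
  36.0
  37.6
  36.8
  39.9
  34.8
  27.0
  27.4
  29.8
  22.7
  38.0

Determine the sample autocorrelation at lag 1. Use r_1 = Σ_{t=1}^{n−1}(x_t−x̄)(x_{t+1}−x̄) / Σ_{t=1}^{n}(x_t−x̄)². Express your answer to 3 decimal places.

0.303

Mean x̄ = (36.0 + 37.6 + 36.8 + 39.9 + 34.8 + 27.0 + 27.4 + 29.8 + 22.7 + 38.0)/10 = 33.0000
Numerator Σ_{t=1}^{9}(x_t−x̄)(x_{t+1}−x̄) = 92.1000
Denominator Σ(x_t−x̄)² = 304.1400
r_1 = 92.1000 / 304.1400 = 0.303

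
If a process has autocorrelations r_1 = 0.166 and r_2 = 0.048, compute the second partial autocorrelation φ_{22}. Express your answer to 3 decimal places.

φ_{22} = (r_2 − r_1²) / (1 − r_1²)
r_1² = (0.166)² = 0.027556
Numerator = 0.048 − 0.0276 = 0.0204; denominator = 1 − 0.0276 = 0.9724
φ_{22} = 0.0204 / 0.9724 = 0.021

0.021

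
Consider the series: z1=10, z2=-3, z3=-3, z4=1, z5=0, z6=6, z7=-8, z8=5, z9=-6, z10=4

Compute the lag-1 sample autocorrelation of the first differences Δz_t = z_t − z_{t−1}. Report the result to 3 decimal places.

First differences Δz: -13, 0, 4, -1, 6, -14, 13, -11, 10
Mean of differences = -0.6667
Numerator Σ(Δz_t−Δz̄)(Δz_{t+1}−Δz̄) = -531.4444
Denominator Σ(Δz_t−Δz̄)² = 804.0000
r_1(Δz) = -531.4444 / 804.0000 = -0.661

-0.661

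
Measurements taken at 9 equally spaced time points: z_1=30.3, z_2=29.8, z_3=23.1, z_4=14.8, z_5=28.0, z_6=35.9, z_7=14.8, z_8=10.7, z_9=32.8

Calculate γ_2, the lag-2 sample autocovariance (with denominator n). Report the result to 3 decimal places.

Mean z̄ = (30.3 + 29.8 + 23.1 + 14.8 + 28.0 + 35.9 + 14.8 + 10.7 + 32.8)/9 = 24.4667
Σ_{t=1}^{7}(z_t−z̄)(z_{t+2}−z̄) = -446.9889
γ_2 = -446.9889 / 9 = -49.665

-49.665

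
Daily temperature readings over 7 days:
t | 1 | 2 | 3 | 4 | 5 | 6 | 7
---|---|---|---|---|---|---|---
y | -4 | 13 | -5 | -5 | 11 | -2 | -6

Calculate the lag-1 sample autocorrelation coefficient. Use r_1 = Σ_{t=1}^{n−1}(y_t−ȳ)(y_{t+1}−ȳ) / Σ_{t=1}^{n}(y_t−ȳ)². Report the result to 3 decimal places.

-0.406

Mean ȳ = (-4 + 13 − 5 − 5 + 11 − 2 − 6)/7 = 0.2857
Deviations from mean: -4.2857, 12.7143, -5.2857, -5.2857, 10.7143, -2.2857, -6.2857
Σ(y_t−ȳ)(y_{t+1}−ȳ) = (-54.4898) + (-67.2041) + (27.9388) + (-56.6327) + (-24.4898) + (14.3673) = -160.5102
Denominator Σ(y_t−ȳ)² = 395.4286
r_1 = -160.5102 / 395.4286 = -0.406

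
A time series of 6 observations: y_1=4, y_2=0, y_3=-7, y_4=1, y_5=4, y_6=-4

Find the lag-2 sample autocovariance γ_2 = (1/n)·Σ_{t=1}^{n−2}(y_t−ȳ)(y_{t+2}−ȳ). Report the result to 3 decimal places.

-10.370

Mean ȳ = (4 + 0 − 7 + 1 + 4 − 4)/6 = -0.3333
Σ_{t=1}^{4}(y_t−ȳ)(y_{t+2}−ȳ) = -62.2222
γ_2 = -62.2222 / 6 = -10.370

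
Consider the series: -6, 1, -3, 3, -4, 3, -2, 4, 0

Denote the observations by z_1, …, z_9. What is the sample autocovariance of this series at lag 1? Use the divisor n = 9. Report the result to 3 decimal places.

-6.145

Mean z̄ = (-6 + 1 − 3 + 3 − 4 + 3 − 2 + 4 + 0)/9 = -0.4444
Σ_{t=1}^{8}(z_t−z̄)(z_{t+1}−z̄) = -55.3086
γ_1 = -55.3086 / 9 = -6.145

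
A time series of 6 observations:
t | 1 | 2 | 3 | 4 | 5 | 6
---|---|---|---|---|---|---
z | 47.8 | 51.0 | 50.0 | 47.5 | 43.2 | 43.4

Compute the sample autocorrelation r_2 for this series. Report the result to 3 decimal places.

Mean z̄ = (47.8 + 51.0 + 50.0 + 47.5 + 43.2 + 43.4)/6 = 47.1500
Deviations from mean: 0.6500, 3.8500, 2.8500, 0.3500, -3.9500, -3.7500
Σ(z_t−z̄)(z_{t+2}−z̄) = (1.8525) + (1.3475) + (-11.2575) + (-1.3125) = -9.3700
Denominator Σ(z_t−z̄)² = 53.1550
r_2 = -9.3700 / 53.1550 = -0.176

-0.176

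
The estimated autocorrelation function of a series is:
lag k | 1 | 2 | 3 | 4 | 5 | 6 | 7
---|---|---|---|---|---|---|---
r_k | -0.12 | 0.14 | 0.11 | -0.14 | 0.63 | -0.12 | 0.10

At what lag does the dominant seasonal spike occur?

5

The largest autocorrelation is r_5 = 0.63; the remaining lags stay at or below 0.14.
The dominant spike at lag 5 indicates a seasonal period of 5.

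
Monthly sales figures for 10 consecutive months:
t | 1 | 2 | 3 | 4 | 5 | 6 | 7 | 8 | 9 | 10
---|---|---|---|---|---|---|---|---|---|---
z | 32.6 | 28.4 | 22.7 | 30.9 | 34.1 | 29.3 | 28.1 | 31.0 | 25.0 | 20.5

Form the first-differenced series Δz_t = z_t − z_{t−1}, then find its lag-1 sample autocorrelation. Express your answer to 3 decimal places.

-0.032

First differences Δz: -4.2, -5.7, 8.2, 3.2, -4.8, -1.2, 2.9, -6.0, -4.5
Mean of differences = -1.3444
Numerator Σ(Δz_t−Δz̄)(Δz_{t+1}−Δz̄) = -6.4186
Denominator Σ(Δz_t−Δz̄)² = 200.4822
r_1(Δz) = -6.4186 / 200.4822 = -0.032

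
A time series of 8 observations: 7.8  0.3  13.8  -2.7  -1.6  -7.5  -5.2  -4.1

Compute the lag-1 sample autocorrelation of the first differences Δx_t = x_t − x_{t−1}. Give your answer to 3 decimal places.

First differences Δx: -7.5, 13.5, -16.5, 1.1, -5.9, 2.3, 1.1
Mean of differences = -1.7000
Numerator Σ(Δx_t−Δx̄)(Δx_{t+1}−Δx̄) = -371.9200
Denominator Σ(Δx_t−Δx̄)² = 533.0400
r_1(Δx) = -371.9200 / 533.0400 = -0.698

-0.698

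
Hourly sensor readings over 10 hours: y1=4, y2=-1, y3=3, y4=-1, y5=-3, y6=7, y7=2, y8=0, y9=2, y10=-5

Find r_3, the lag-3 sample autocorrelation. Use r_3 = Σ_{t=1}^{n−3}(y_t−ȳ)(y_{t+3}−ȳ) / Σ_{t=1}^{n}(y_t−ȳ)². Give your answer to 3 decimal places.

0.144

Mean ȳ = (4 − 1 + 3 − 1 − 3 + 7 + 2 + 0 + 2 − 5)/10 = 0.8000
Σ(y_t−ȳ)(y_{t+3}−ȳ) = (-5.7600) + (6.8400) + (13.6400) + (-2.1600) + (3.0400) + (7.4400) + (-6.9600) = 16.0800
Denominator Σ(y_t−ȳ)² = 111.6000
r_3 = 16.0800 / 111.6000 = 0.144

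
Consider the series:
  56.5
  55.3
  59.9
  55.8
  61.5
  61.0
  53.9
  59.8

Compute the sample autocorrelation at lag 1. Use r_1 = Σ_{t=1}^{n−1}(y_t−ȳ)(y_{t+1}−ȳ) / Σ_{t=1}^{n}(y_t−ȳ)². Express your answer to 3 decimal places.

Mean ȳ = (56.5 + 55.3 + 59.9 + 55.8 + 61.5 + 61.0 + 53.9 + 59.8)/8 = 57.9625
Deviations from mean: -1.4625, -2.6625, 1.9375, -2.1625, 3.5375, 3.0375, -4.0625, 1.8375
Numerator Σ_{t=1}^{7}(y_t−ȳ)(y_{t+1}−ȳ) = -22.1639
Denominator Σ(y_t−ȳ)² = 59.2788
r_1 = -22.1639 / 59.2788 = -0.374

-0.374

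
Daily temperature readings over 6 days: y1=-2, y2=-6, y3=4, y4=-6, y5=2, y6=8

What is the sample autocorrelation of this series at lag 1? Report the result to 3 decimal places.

-0.200

Mean ȳ = (-2 − 6 + 4 − 6 + 2 + 8)/6 = 0.0000
Numerator Σ_{t=1}^{5}(y_t−ȳ)(y_{t+1}−ȳ) = -32.0000
Denominator Σ(y_t−ȳ)² = 160.0000
r_1 = -32.0000 / 160.0000 = -0.200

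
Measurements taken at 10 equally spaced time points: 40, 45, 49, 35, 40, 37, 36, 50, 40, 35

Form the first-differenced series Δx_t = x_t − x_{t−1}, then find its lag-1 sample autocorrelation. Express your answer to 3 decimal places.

First differences Δx: 5, 4, -14, 5, -3, -1, 14, -10, -5
Mean of differences = -0.5556
Numerator Σ(Δx_t−Δx̄)(Δx_{t+1}−Δx̄) = -225.0864
Denominator Σ(Δx_t−Δx̄)² = 590.2222
r_1(Δx) = -225.0864 / 590.2222 = -0.381

-0.381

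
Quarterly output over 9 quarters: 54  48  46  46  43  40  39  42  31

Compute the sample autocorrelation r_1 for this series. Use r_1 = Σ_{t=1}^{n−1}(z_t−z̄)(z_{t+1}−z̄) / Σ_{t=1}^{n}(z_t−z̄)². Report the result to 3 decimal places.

0.319

Mean z̄ = (54 + 48 + 46 + 46 + 43 + 40 + 39 + 42 + 31)/9 = 43.2222
Numerator Σ_{t=1}^{8}(z_t−z̄)(z_{t+1}−z̄) = 106.2840
Denominator Σ(z_t−z̄)² = 333.5556
r_1 = 106.2840 / 333.5556 = 0.319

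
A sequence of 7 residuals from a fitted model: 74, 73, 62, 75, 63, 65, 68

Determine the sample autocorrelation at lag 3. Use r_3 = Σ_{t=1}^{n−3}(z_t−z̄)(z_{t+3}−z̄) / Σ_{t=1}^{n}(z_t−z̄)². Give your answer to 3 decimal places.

0.169

Mean z̄ = (74 + 73 + 62 + 75 + 63 + 65 + 68)/7 = 68.5714
Deviations from mean: 5.4286, 4.4286, -6.5714, 6.4286, -5.5714, -3.5714, -0.5714
Σ(z_t−z̄)(z_{t+3}−z̄) = (34.8980) + (-24.6735) + (23.4694) + (-3.6735) = 30.0204
Denominator Σ(z_t−z̄)² = 177.7143
r_3 = 30.0204 / 177.7143 = 0.169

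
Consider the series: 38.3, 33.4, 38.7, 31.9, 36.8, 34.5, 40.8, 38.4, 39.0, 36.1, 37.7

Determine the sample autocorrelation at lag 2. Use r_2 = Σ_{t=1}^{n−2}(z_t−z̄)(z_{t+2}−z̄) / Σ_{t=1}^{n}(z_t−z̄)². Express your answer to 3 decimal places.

0.512

Mean z̄ = (38.3 + 33.4 + 38.7 + 31.9 + 36.8 + 34.5 + 40.8 + 38.4 + 39.0 + 36.1 + 37.7)/11 = 36.8727
Numerator Σ_{t=1}^{9}(z_t−z̄)(z_{t+2}−z̄) = 36.5676
Denominator Σ(z_t−z̄)² = 71.3618
r_2 = 36.5676 / 71.3618 = 0.512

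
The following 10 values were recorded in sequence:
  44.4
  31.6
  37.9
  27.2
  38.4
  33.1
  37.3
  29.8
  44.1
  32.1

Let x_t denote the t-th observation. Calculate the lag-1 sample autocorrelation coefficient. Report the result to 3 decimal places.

Mean x̄ = (44.4 + 31.6 + 37.9 + 27.2 + 38.4 + 33.1 + 37.3 + 29.8 + 44.1 + 32.1)/10 = 35.5900
Numerator Σ_{t=1}^{9}(x_t−x̄)(x_{t+1}−x̄) = -187.4541
Denominator Σ(x_t−x̄)² = 304.4090
r_1 = -187.4541 / 304.4090 = -0.616

-0.616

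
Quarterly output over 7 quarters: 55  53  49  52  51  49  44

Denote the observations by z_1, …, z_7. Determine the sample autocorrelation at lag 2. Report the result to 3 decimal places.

Mean z̄ = (55 + 53 + 49 + 52 + 51 + 49 + 44)/7 = 50.4286
Deviations from mean: 4.5714, 2.5714, -1.4286, 1.5714, 0.5714, -1.4286, -6.4286
Σ(z_t−z̄)(z_{t+2}−z̄) = (-6.5306) + (4.0408) + (-0.8163) + (-2.2449) + (-3.6735) = -9.2245
Denominator Σ(z_t−z̄)² = 75.7143
r_2 = -9.2245 / 75.7143 = -0.122

-0.122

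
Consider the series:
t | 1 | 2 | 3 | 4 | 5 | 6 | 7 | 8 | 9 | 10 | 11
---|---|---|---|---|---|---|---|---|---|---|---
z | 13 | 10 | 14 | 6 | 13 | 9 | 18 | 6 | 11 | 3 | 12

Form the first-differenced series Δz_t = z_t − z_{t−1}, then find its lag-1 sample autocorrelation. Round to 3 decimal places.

-0.810

First differences Δz: -3, 4, -8, 7, -4, 9, -12, 5, -8, 9
Mean of differences = -0.1000
Numerator Σ(Δz_t−Δz̄)(Δz_{t+1}−Δz̄) = -444.7100
Denominator Σ(Δz_t−Δz̄)² = 548.9000
r_1(Δz) = -444.7100 / 548.9000 = -0.810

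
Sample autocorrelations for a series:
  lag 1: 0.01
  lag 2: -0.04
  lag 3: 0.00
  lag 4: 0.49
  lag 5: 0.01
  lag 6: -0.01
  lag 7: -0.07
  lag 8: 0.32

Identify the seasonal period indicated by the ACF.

4

The largest autocorrelation is r_4 = 0.49, with a weaker echo at lag 8 (0.32); the remaining lags stay at or below 0.01.
The dominant spike at lag 4 indicates a seasonal period of 4.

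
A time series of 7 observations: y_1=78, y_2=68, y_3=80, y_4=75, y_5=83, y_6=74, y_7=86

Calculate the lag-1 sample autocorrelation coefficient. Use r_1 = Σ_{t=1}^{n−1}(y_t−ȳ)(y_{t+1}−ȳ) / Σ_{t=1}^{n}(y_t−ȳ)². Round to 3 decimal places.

Mean ȳ = (78 + 68 + 80 + 75 + 83 + 74 + 86)/7 = 77.7143
Deviations from mean: 0.2857, -9.7143, 2.2857, -2.7143, 5.2857, -3.7143, 8.2857
Σ(y_t−ȳ)(y_{t+1}−ȳ) = (-2.7755) + (-22.2041) + (-6.2041) + (-14.3469) + (-19.6327) + (-30.7755) = -95.9388
Denominator Σ(y_t−ȳ)² = 217.4286
r_1 = -95.9388 / 217.4286 = -0.441

-0.441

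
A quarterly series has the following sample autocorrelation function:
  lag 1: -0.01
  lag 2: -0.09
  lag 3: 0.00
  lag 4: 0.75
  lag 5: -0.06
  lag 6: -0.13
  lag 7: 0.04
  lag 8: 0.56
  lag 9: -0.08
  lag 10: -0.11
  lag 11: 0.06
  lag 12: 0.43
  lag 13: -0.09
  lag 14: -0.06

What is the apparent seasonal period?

The largest autocorrelation is r_4 = 0.75, with weaker echoes at lags 8 (0.56) and 12 (0.43); the remaining lags stay at or below 0.06.
The dominant spike at lag 4 indicates a seasonal period of 4.

4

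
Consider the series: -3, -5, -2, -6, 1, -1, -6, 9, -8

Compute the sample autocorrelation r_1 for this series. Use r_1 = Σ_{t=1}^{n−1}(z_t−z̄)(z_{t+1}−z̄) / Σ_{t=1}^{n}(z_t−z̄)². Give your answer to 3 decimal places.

-0.571

Mean z̄ = (-3 − 5 − 2 − 6 + 1 − 1 − 6 + 9 − 8)/9 = -2.3333
Numerator Σ_{t=1}^{8}(z_t−z̄)(z_{t+1}−z̄) = -118.7778
Denominator Σ(z_t−z̄)² = 208.0000
r_1 = -118.7778 / 208.0000 = -0.571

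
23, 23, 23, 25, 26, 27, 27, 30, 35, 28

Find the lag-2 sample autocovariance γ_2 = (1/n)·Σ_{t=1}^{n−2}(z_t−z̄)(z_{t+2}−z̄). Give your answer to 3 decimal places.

2.962

Mean z̄ = (23 + 23 + 23 + 25 + 26 + 27 + 27 + 30 + 35 + 28)/10 = 26.7000
Σ_{t=1}^{8}(z_t−z̄)(z_{t+2}−z̄) = 29.6200
γ_2 = 29.6200 / 10 = 2.962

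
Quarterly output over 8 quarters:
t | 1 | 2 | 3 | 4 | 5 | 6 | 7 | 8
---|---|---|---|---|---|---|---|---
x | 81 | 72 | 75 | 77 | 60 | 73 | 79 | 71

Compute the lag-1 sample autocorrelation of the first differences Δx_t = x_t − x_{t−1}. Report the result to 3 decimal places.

First differences Δx: -9, 3, 2, -17, 13, 6, -8
Mean of differences = -1.4286
Numerator Σ(Δx_t−Δx̄)(Δx_{t+1}−Δx̄) = -238.0408
Denominator Σ(Δx_t−Δx̄)² = 637.7143
r_1(Δx) = -238.0408 / 637.7143 = -0.373

-0.373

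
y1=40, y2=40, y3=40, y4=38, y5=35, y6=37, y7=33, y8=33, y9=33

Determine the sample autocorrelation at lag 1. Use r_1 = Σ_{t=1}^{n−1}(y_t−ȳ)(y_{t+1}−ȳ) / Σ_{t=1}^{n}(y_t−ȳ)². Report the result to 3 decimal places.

0.632

Mean ȳ = (40 + 40 + 40 + 38 + 35 + 37 + 33 + 33 + 33)/9 = 36.5556
Numerator Σ_{t=1}^{8}(y_t−ȳ)(y_{t+1}−ȳ) = 49.4691
Denominator Σ(y_t−ȳ)² = 78.2222
r_1 = 49.4691 / 78.2222 = 0.632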